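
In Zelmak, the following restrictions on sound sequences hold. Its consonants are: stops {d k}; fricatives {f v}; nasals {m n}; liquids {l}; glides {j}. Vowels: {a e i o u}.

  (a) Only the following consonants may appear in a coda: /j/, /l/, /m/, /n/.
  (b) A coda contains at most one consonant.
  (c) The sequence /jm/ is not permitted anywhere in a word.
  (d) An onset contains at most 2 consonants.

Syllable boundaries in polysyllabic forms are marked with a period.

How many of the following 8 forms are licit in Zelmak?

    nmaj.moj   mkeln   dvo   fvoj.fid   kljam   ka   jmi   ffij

3

nmaj.moj — violates constraint (c): contains banned sequence /jm/ → illicit
mkeln — violates constraint (b): syllable 1 coda /ln/ has 2 consonants (> 1) → illicit
dvo — σ1 onset /dv/ (2C), coda /∅/ ok → licit
fvoj.fid — violates constraint (a): syllable 2 coda contains /d/, which is not a licensed coda consonant → illicit
kljam — violates constraint (d): syllable 1 onset /klj/ has 3 consonants (> 2) → illicit
ka — σ1 onset /k/, coda /∅/ ok → licit
jmi — violates constraint (c): contains banned sequence /jm/ → illicit
ffij — σ1 onset /ff/ (2C), coda /j/ ok → licit
Licit: dvo, ka, ffij → 3.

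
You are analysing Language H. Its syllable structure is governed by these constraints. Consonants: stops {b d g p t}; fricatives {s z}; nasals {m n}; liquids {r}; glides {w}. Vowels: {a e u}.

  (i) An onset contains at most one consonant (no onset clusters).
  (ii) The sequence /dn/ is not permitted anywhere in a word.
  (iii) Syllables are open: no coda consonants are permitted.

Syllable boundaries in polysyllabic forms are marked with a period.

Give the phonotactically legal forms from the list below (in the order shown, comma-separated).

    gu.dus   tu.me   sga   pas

tu.me

gu.dus — violates constraint (iii): syllable 2 coda /s/ has 1 consonant (> 0) → phonotactically illegal
tu.me — σ1 onset /t/, coda /∅/ ok; σ2 onset /m/, coda /∅/ ok → phonotactically legal
sga — violates constraint (i): syllable 1 onset /sg/ has 2 consonants (> 1) → phonotactically illegal
pas — violates constraint (iii): syllable 1 coda /s/ has 1 consonant (> 0) → phonotactically illegal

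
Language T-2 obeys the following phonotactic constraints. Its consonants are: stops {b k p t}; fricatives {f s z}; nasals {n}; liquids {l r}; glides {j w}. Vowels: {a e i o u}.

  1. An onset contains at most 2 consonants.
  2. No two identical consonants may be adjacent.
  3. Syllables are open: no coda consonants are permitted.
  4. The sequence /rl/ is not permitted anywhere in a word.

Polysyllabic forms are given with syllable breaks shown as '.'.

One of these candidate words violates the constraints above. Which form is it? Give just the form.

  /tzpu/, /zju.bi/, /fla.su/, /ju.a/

/tzpu/ — violates constraint 1: syllable 1 onset /tzp/ has 3 consonants (> 2) → phonotactically illegal
/zju.bi/ — σ1 onset /zj/ (2C), coda /∅/ ok; σ2 onset /b/, coda /∅/ ok → phonotactically legal
/fla.su/ — σ1 onset /fl/ (2C), coda /∅/ ok; σ2 onset /s/, coda /∅/ ok → phonotactically legal
/ju.a/ — σ1 onset /j/, coda /∅/ ok; σ2 onset /∅/, coda /∅/ ok → phonotactically legal

/tzpu/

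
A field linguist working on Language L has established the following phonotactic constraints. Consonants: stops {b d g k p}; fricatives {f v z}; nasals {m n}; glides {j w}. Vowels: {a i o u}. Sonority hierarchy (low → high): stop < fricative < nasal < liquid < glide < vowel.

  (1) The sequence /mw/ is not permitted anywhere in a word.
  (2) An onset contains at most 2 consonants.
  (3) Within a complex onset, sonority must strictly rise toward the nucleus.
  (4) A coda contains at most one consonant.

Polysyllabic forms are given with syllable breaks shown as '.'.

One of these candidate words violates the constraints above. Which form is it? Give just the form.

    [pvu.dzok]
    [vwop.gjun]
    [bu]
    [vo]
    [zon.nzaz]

[zon.nzaz]

[pvu.dzok] — σ1 onset /pv/ (1→2 rises), coda /∅/ ok; σ2 onset /dz/ (1→2 rises), coda /k/ ok → well-formed
[vwop.gjun] — σ1 onset /vw/ (2→5 rises), coda /p/ ok; σ2 onset /gj/ (1→5 rises), coda /n/ ok → well-formed
[bu] — σ1 onset /b/, coda /∅/ ok → well-formed
[vo] — σ1 onset /v/, coda /∅/ ok → well-formed
[zon.nzaz] — violates constraint 3: syllable 2 onset /nz/: /n/ (nasal, 3) → /z/ (fricative, 2) does not rise → ill-formed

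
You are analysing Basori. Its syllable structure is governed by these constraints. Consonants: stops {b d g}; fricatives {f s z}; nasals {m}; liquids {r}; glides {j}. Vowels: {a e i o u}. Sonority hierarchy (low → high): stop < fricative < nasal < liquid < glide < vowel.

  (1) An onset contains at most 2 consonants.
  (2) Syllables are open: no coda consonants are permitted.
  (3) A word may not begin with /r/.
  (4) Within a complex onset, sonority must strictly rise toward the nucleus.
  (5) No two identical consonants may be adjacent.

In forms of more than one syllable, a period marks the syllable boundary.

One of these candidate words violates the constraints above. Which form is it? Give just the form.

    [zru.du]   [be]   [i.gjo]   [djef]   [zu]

[zru.du] — σ1 onset /zr/ (2→4 rises), coda /∅/ ok; σ2 onset /d/, coda /∅/ ok → permitted
[be] — σ1 onset /b/, coda /∅/ ok → permitted
[i.gjo] — σ1 onset /∅/, coda /∅/ ok; σ2 onset /gj/ (1→5 rises), coda /∅/ ok → permitted
[djef] — violates constraint 2: syllable 1 coda /f/ has 1 consonant (> 0) → not permitted
[zu] — σ1 onset /z/, coda /∅/ ok → permitted

[djef]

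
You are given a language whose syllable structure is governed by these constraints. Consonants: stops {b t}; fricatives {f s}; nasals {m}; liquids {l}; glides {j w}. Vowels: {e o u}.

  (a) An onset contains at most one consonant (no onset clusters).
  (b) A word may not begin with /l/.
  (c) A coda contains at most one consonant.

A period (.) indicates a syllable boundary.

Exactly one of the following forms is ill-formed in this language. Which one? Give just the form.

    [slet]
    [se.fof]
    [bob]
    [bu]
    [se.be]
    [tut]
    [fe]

[slet] — violates constraint (a): syllable 1 onset /sl/ has 2 consonants (> 1) → ill-formed
[se.fof] — σ1 onset /s/, coda /∅/ ok; σ2 onset /f/, coda /f/ ok → well-formed
[bob] — σ1 onset /b/, coda /b/ ok → well-formed
[bu] — σ1 onset /b/, coda /∅/ ok → well-formed
[se.be] — σ1 onset /s/, coda /∅/ ok; σ2 onset /b/, coda /∅/ ok → well-formed
[tut] — σ1 onset /t/, coda /t/ ok → well-formed
[fe] — σ1 onset /f/, coda /∅/ ok → well-formed

[slet]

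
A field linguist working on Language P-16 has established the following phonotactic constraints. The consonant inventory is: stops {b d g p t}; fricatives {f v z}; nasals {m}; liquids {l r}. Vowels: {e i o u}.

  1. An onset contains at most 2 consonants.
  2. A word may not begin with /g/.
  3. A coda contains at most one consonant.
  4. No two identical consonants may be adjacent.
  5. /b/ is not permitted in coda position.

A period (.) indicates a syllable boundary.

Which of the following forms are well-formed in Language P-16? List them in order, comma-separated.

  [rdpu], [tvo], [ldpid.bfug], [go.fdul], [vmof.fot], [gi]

[rdpu] — violates constraint 1: syllable 1 onset /rdp/ has 3 consonants (> 2) → ill-formed
[tvo] — σ1 onset /tv/ (2C), coda /∅/ ok → well-formed
[ldpid.bfug] — violates constraint 1: syllable 1 onset /ldp/ has 3 consonants (> 2) → ill-formed
[go.fdul] — violates constraint 2: word begins with /g/ → ill-formed
[vmof.fot] — violates constraint 4: adjacent identical consonants /ff/ → ill-formed
[gi] — violates constraint 2: word begins with /g/ → ill-formed

[tvo]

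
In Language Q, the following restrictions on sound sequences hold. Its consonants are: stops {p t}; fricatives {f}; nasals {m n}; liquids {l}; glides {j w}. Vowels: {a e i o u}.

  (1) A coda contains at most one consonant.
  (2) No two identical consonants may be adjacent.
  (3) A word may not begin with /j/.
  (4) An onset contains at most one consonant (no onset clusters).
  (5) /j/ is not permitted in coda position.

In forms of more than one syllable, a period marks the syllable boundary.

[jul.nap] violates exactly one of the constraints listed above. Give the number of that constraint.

3

[jul.nap]: word begins with /j/.
This is a violation of constraint 3: "A word may not begin with /j/."
The remaining constraints (1, 2, 4, 5) are satisfied.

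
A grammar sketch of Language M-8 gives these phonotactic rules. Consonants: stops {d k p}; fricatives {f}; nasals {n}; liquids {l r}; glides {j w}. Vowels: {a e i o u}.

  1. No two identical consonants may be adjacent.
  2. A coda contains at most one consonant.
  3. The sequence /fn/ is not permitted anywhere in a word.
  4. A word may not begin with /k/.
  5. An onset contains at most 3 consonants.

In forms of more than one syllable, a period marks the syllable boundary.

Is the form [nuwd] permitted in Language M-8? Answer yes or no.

no

[nuwd] — violates constraint 2: syllable 1 coda /wd/ has 2 consonants (> 1) → not permitted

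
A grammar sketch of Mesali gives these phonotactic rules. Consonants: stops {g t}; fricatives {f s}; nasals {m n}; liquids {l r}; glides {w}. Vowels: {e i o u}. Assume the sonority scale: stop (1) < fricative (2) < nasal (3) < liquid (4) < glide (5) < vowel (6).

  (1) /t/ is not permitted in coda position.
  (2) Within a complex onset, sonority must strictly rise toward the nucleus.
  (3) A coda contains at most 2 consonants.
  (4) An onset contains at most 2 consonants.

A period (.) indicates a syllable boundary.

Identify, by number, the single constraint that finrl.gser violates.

3

finrl.gser: syllable 1 coda /nrl/ has 3 consonants (> 2).
This is a violation of constraint 3: "A coda contains at most 2 consonants."
The remaining constraints (1, 2, 4) are satisfied.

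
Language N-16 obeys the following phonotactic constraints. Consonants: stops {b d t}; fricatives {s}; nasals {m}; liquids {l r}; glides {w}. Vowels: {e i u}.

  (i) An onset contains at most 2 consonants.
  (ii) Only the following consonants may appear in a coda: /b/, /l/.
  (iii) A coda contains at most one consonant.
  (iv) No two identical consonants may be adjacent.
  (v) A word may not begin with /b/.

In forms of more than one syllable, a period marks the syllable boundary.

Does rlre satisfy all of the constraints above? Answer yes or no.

rlre — violates constraint (i): syllable 1 onset /rlr/ has 3 consonants (> 2) → phonotactically illegal

no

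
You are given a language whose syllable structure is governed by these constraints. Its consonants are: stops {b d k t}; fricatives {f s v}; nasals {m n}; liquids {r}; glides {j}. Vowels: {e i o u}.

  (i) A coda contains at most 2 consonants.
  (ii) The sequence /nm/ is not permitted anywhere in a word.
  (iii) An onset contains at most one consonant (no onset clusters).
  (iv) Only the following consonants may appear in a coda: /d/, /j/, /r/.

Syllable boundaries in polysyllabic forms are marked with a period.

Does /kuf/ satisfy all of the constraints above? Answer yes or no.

no

/kuf/ — violates constraint (iv): syllable 1 coda contains /f/, which is not a licensed coda consonant → not permitted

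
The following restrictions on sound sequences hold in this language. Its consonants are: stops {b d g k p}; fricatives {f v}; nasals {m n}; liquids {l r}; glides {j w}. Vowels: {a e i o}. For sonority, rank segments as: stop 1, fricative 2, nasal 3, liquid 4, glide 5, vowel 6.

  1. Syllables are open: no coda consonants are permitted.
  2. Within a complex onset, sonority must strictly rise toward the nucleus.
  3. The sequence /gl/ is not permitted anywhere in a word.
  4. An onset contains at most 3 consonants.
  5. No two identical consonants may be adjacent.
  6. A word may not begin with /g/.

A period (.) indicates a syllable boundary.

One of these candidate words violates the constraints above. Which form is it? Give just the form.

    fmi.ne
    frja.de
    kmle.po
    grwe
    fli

fmi.ne — σ1 onset /fm/ (2→3 rises), coda /∅/ ok; σ2 onset /n/, coda /∅/ ok → well-formed
frja.de — σ1 onset /frj/ (2→4→5 rises), coda /∅/ ok; σ2 onset /d/, coda /∅/ ok → well-formed
kmle.po — σ1 onset /kml/ (1→3→4 rises), coda /∅/ ok; σ2 onset /p/, coda /∅/ ok → well-formed
grwe — violates constraint 6: word begins with /g/ → ill-formed
fli — σ1 onset /fl/ (2→4 rises), coda /∅/ ok → well-formed

grwe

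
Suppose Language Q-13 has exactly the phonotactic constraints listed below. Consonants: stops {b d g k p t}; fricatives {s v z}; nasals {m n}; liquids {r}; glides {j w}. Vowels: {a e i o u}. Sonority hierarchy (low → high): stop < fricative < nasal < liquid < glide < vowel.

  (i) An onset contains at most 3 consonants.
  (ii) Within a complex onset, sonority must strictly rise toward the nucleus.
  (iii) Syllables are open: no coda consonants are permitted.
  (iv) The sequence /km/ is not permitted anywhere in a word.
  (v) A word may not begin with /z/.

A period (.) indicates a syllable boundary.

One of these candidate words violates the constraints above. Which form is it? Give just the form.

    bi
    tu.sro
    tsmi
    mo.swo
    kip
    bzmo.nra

kip

bi — σ1 onset /b/, coda /∅/ ok → well-formed
tu.sro — σ1 onset /t/, coda /∅/ ok; σ2 onset /sr/ (2→4 rises), coda /∅/ ok → well-formed
tsmi — σ1 onset /tsm/ (1→2→3 rises), coda /∅/ ok → well-formed
mo.swo — σ1 onset /m/, coda /∅/ ok; σ2 onset /sw/ (2→5 rises), coda /∅/ ok → well-formed
kip — violates constraint (iii): syllable 1 coda /p/ has 1 consonant (> 0) → ill-formed
bzmo.nra — σ1 onset /bzm/ (1→2→3 rises), coda /∅/ ok; σ2 onset /nr/ (3→4 rises), coda /∅/ ok → well-formed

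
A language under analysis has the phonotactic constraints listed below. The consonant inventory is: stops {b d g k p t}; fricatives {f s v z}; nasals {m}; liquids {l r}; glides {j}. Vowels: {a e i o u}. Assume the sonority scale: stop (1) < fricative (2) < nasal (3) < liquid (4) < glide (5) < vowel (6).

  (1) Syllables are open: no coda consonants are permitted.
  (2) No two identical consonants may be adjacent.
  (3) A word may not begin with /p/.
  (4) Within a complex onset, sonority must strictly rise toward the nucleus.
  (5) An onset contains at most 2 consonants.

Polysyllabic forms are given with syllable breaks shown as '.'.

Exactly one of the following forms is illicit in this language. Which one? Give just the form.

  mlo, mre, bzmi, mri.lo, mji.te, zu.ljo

bzmi

mlo — σ1 onset /ml/ (3→4 rises), coda /∅/ ok → licit
mre — σ1 onset /mr/ (3→4 rises), coda /∅/ ok → licit
bzmi — violates constraint 5: syllable 1 onset /bzm/ has 3 consonants (> 2) → illicit
mri.lo — σ1 onset /mr/ (3→4 rises), coda /∅/ ok; σ2 onset /l/, coda /∅/ ok → licit
mji.te — σ1 onset /mj/ (3→5 rises), coda /∅/ ok; σ2 onset /t/, coda /∅/ ok → licit
zu.ljo — σ1 onset /z/, coda /∅/ ok; σ2 onset /lj/ (4→5 rises), coda /∅/ ok → licit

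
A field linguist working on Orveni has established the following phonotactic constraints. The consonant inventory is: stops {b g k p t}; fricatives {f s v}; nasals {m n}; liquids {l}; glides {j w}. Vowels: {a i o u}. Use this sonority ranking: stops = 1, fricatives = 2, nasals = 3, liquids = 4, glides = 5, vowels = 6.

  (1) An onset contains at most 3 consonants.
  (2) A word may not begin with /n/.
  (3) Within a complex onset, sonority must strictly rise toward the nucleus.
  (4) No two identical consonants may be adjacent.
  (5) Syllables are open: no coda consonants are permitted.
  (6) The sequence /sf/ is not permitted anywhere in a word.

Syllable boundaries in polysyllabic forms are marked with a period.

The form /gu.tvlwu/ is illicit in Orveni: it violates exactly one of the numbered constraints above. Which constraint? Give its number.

/gu.tvlwu/: syllable 2 onset /tvlw/ has 4 consonants (> 3).
This is a violation of constraint 1: "An onset contains at most 3 consonants."
The remaining constraints (2, 3, 4, 5, 6) are satisfied.

1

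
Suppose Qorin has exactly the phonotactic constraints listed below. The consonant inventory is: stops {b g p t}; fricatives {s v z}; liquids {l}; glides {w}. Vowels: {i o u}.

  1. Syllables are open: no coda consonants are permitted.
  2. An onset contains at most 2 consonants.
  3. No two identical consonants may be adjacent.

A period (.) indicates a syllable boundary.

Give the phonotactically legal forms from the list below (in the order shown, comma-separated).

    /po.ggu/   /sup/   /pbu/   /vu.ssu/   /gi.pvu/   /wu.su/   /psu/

/pbu/, /gi.pvu/, /wu.su/, /psu/

/po.ggu/ — violates constraint 3: adjacent identical consonants /gg/ → phonotactically illegal
/sup/ — violates constraint 1: syllable 1 coda /p/ has 1 consonant (> 0) → phonotactically illegal
/pbu/ — σ1 onset /pb/ (2C), coda /∅/ ok → phonotactically legal
/vu.ssu/ — violates constraint 3: adjacent identical consonants /ss/ → phonotactically illegal
/gi.pvu/ — σ1 onset /g/, coda /∅/ ok; σ2 onset /pv/ (2C), coda /∅/ ok → phonotactically legal
/wu.su/ — σ1 onset /w/, coda /∅/ ok; σ2 onset /s/, coda /∅/ ok → phonotactically legal
/psu/ — σ1 onset /ps/ (2C), coda /∅/ ok → phonotactically legal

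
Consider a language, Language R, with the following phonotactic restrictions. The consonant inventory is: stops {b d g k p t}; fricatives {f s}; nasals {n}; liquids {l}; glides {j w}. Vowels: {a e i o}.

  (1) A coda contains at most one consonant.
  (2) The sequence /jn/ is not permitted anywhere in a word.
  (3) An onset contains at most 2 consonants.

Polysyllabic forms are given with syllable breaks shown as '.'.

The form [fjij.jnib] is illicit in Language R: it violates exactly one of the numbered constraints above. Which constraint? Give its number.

[fjij.jnib]: contains banned sequence /jn/.
This is a violation of constraint 2: "The sequence /jn/ is not permitted anywhere in a word."
The remaining constraints (1, 3) are satisfied.

2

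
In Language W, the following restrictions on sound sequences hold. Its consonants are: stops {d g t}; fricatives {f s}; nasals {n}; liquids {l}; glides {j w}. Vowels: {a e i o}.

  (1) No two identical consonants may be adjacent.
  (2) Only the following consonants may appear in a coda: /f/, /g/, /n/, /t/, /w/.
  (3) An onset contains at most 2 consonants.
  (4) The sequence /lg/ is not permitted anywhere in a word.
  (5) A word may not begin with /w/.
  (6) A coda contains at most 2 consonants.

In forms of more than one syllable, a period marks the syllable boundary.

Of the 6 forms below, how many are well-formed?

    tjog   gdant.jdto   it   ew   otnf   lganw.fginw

tjog — σ1 onset /tj/ (2C), coda /g/ ok → well-formed
gdant.jdto — violates constraint 3: syllable 2 onset /jdt/ has 3 consonants (> 2) → ill-formed
it — σ1 onset /∅/, coda /t/ ok → well-formed
ew — σ1 onset /∅/, coda /w/ ok → well-formed
otnf — violates constraint 6: syllable 1 coda /tnf/ has 3 consonants (> 2) → ill-formed
lganw.fginw — violates constraint 4: contains banned sequence /lg/ → ill-formed
Well-formed: tjog, it, ew → 3.

3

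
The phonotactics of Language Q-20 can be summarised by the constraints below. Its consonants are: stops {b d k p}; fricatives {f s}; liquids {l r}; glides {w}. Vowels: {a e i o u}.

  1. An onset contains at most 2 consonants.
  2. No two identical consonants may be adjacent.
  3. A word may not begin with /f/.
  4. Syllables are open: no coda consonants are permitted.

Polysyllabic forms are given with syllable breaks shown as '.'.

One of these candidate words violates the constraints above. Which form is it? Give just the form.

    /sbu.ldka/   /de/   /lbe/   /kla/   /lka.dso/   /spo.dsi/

/sbu.ldka/ — violates constraint 1: syllable 2 onset /ldk/ has 3 consonants (> 2) → not permitted
/de/ — σ1 onset /d/, coda /∅/ ok → permitted
/lbe/ — σ1 onset /lb/ (2C), coda /∅/ ok → permitted
/kla/ — σ1 onset /kl/ (2C), coda /∅/ ok → permitted
/lka.dso/ — σ1 onset /lk/ (2C), coda /∅/ ok; σ2 onset /ds/ (2C), coda /∅/ ok → permitted
/spo.dsi/ — σ1 onset /sp/ (2C), coda /∅/ ok; σ2 onset /ds/ (2C), coda /∅/ ok → permitted

/sbu.ldka/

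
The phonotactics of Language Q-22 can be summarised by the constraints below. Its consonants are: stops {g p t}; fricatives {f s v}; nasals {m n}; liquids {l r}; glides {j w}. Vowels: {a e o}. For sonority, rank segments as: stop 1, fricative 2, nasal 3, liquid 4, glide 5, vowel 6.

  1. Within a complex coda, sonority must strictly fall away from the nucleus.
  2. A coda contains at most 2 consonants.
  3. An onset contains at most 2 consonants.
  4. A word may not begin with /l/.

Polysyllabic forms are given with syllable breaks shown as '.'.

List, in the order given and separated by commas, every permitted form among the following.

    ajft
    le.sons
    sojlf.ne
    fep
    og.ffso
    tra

fep, tra

ajft — violates constraint 2: syllable 1 coda /jft/ has 3 consonants (> 2) → not permitted
le.sons — violates constraint 4: word begins with /l/ → not permitted
sojlf.ne — violates constraint 2: syllable 1 coda /jlf/ has 3 consonants (> 2) → not permitted
fep — σ1 onset /f/, coda /p/ ok → permitted
og.ffso — violates constraint 3: syllable 2 onset /ffs/ has 3 consonants (> 2) → not permitted
tra — σ1 onset /tr/ (2C), coda /∅/ ok → permitted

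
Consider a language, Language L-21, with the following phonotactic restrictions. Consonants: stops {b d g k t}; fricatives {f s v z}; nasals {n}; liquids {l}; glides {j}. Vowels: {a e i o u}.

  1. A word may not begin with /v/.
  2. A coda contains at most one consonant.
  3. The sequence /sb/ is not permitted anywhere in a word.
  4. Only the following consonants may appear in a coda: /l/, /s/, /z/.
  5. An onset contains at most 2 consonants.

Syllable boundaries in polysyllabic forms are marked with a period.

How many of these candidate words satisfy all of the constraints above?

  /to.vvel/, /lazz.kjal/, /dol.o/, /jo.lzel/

3

/to.vvel/ — σ1 onset /t/, coda /∅/ ok; σ2 onset /vv/ (2C), coda /l/ ok → permitted
/lazz.kjal/ — violates constraint 2: syllable 1 coda /zz/ has 2 consonants (> 1) → not permitted
/dol.o/ — σ1 onset /d/, coda /l/ ok; σ2 onset /∅/, coda /∅/ ok → permitted
/jo.lzel/ — σ1 onset /j/, coda /∅/ ok; σ2 onset /lz/ (2C), coda /l/ ok → permitted
Permitted: /to.vvel/, /dol.o/, /jo.lzel/ → 3.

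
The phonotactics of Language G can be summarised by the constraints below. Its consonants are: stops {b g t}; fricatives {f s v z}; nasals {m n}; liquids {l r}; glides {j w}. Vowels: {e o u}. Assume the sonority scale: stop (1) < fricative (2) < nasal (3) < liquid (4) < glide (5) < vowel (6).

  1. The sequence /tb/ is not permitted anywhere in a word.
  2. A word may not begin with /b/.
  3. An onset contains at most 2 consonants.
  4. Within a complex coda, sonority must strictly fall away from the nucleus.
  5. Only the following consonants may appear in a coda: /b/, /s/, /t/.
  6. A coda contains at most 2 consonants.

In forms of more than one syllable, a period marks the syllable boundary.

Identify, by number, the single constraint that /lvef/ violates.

5

/lvef/: syllable 1 coda contains /f/, which is not a licensed coda consonant.
This is a violation of constraint 5: "Only the following consonants may appear in a coda: /b/, /s/, /t/."
The remaining constraints (1, 2, 3, 4, 6) are satisfied.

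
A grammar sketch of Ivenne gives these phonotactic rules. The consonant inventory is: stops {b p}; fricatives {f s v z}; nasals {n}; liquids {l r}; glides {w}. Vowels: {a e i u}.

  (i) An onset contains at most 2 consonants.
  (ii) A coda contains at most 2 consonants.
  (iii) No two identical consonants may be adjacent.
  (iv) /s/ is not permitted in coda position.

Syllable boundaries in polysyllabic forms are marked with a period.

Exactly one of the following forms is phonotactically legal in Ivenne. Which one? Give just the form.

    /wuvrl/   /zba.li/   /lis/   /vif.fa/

/zba.li/

/wuvrl/ — violates constraint (ii): syllable 1 coda /vrl/ has 3 consonants (> 2) → phonotactically illegal
/zba.li/ — σ1 onset /zb/ (2C), coda /∅/ ok; σ2 onset /l/, coda /∅/ ok → phonotactically legal
/lis/ — violates constraint (iv): syllable 1 coda contains /s/ → phonotactically illegal
/vif.fa/ — violates constraint (iii): adjacent identical consonants /ff/ → phonotactically illegal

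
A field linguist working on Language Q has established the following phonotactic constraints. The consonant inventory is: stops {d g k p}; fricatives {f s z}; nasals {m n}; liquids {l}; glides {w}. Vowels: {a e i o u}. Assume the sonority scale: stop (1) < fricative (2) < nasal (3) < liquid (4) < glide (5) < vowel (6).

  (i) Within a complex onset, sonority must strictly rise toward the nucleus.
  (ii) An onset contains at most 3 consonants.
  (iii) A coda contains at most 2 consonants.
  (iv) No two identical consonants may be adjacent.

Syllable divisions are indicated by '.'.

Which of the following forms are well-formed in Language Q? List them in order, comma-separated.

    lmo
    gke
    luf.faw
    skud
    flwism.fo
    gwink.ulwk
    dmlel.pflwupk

flwism.fo

lmo — violates constraint (i): syllable 1 onset /lm/: /l/ (liquid, 4) → /m/ (nasal, 3) does not rise → ill-formed
gke — violates constraint (i): syllable 1 onset /gk/: /g/ (stop, 1) → /k/ (stop, 1) does not rise → ill-formed
luf.faw — violates constraint (iv): adjacent identical consonants /ff/ → ill-formed
skud — violates constraint (i): syllable 1 onset /sk/: /s/ (fricative, 2) → /k/ (stop, 1) does not rise → ill-formed
flwism.fo — σ1 onset /flw/ (2→4→5 rises), coda /sm/ (2C) ok; σ2 onset /f/, coda /∅/ ok → well-formed
gwink.ulwk — violates constraint (iii): syllable 2 coda /lwk/ has 3 consonants (> 2) → ill-formed
dmlel.pflwupk — violates constraint (ii): syllable 2 onset /pflw/ has 4 consonants (> 3) → ill-formed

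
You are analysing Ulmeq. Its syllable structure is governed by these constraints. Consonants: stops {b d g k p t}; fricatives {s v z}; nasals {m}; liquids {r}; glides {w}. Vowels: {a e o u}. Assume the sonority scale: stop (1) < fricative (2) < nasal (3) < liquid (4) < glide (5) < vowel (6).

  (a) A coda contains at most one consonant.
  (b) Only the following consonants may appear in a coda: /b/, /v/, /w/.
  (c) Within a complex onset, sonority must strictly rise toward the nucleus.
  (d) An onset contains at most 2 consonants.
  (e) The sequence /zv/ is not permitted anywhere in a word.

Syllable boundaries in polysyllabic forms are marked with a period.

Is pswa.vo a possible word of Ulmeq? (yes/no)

pswa.vo — violates constraint (d): syllable 1 onset /psw/ has 3 consonants (> 2) → not permitted

no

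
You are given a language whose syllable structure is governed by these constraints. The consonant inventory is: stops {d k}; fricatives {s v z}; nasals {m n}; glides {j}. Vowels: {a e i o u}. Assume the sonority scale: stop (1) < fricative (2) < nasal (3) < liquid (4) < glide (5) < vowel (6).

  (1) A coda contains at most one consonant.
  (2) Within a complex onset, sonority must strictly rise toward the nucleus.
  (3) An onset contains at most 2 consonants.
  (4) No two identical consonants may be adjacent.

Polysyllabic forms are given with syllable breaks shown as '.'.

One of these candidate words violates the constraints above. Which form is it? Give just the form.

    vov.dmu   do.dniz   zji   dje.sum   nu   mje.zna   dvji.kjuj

dvji.kjuj

vov.dmu — σ1 onset /v/, coda /v/ ok; σ2 onset /dm/ (1→3 rises), coda /∅/ ok → permitted
do.dniz — σ1 onset /d/, coda /∅/ ok; σ2 onset /dn/ (1→3 rises), coda /z/ ok → permitted
zji — σ1 onset /zj/ (2→5 rises), coda /∅/ ok → permitted
dje.sum — σ1 onset /dj/ (1→5 rises), coda /∅/ ok; σ2 onset /s/, coda /m/ ok → permitted
nu — σ1 onset /n/, coda /∅/ ok → permitted
mje.zna — σ1 onset /mj/ (3→5 rises), coda /∅/ ok; σ2 onset /zn/ (2→3 rises), coda /∅/ ok → permitted
dvji.kjuj — violates constraint 3: syllable 1 onset /dvj/ has 3 consonants (> 2) → not permitted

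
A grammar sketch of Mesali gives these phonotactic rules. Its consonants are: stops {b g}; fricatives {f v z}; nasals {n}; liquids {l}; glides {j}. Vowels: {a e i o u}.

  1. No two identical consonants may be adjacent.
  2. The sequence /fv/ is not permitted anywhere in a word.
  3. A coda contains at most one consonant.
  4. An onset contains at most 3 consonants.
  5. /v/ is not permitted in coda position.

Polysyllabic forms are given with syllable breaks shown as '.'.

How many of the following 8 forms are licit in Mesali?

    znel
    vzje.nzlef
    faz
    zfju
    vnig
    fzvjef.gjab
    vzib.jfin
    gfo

znel — σ1 onset /zn/ (2C), coda /l/ ok → licit
vzje.nzlef — σ1 onset /vzj/ (3C), coda /∅/ ok; σ2 onset /nzl/ (3C), coda /f/ ok → licit
faz — σ1 onset /f/, coda /z/ ok → licit
zfju — σ1 onset /zfj/ (3C), coda /∅/ ok → licit
vnig — σ1 onset /vn/ (2C), coda /g/ ok → licit
fzvjef.gjab — violates constraint 4: syllable 1 onset /fzvj/ has 4 consonants (> 3) → illicit
vzib.jfin — σ1 onset /vz/ (2C), coda /b/ ok; σ2 onset /jf/ (2C), coda /n/ ok → licit
gfo — σ1 onset /gf/ (2C), coda /∅/ ok → licit
Licit: znel, vzje.nzlef, faz, zfju, vnig, vzib.jfin, gfo → 7.

7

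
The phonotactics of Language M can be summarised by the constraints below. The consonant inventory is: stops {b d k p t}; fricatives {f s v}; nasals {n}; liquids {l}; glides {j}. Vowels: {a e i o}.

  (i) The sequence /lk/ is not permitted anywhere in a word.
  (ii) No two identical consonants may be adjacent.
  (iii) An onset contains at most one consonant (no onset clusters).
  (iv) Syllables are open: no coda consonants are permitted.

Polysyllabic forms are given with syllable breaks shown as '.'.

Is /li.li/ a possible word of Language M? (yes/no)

yes

/li.li/ — σ1 onset /l/, coda /∅/ ok; σ2 onset /l/, coda /∅/ ok → well-formed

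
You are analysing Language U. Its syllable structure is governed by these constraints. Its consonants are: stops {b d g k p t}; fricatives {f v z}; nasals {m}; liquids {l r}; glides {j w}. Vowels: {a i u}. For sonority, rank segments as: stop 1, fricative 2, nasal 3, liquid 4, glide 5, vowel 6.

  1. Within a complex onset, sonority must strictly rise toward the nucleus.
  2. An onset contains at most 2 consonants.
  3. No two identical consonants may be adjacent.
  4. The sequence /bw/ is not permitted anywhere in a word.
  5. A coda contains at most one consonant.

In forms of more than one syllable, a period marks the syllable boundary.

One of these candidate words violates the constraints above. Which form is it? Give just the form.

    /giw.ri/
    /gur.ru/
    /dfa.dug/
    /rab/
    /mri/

/giw.ri/ — σ1 onset /g/, coda /w/ ok; σ2 onset /r/, coda /∅/ ok → permitted
/gur.ru/ — violates constraint 3: adjacent identical consonants /rr/ → not permitted
/dfa.dug/ — σ1 onset /df/ (1→2 rises), coda /∅/ ok; σ2 onset /d/, coda /g/ ok → permitted
/rab/ — σ1 onset /r/, coda /b/ ok → permitted
/mri/ — σ1 onset /mr/ (3→4 rises), coda /∅/ ok → permitted

/gur.ru/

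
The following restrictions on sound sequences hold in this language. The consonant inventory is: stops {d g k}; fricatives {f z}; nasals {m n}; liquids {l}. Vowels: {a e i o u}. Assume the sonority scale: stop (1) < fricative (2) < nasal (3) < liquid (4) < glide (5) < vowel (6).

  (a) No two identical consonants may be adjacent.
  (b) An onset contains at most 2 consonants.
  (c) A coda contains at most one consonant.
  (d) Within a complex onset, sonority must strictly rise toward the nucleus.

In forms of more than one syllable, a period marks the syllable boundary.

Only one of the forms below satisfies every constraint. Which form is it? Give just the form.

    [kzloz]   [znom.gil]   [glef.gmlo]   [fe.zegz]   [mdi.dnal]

[znom.gil]

[kzloz] — violates constraint (b): syllable 1 onset /kzl/ has 3 consonants (> 2) → illicit
[znom.gil] — σ1 onset /zn/ (2→3 rises), coda /m/ ok; σ2 onset /g/, coda /l/ ok → licit
[glef.gmlo] — violates constraint (b): syllable 2 onset /gml/ has 3 consonants (> 2) → illicit
[fe.zegz] — violates constraint (c): syllable 2 coda /gz/ has 2 consonants (> 1) → illicit
[mdi.dnal] — violates constraint (d): syllable 1 onset /md/: /m/ (nasal, 3) → /d/ (stop, 1) does not rise → illicit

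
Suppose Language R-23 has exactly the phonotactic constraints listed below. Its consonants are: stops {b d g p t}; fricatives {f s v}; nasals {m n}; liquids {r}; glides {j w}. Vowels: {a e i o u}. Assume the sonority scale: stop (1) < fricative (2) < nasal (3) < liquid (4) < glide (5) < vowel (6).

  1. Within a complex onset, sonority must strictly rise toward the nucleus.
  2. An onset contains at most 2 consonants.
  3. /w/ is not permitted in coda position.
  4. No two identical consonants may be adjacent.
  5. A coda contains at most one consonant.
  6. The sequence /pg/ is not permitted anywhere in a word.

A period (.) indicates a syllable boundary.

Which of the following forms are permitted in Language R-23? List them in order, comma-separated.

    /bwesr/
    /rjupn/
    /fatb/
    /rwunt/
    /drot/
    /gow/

/drot/

/bwesr/ — violates constraint 5: syllable 1 coda /sr/ has 2 consonants (> 1) → not permitted
/rjupn/ — violates constraint 5: syllable 1 coda /pn/ has 2 consonants (> 1) → not permitted
/fatb/ — violates constraint 5: syllable 1 coda /tb/ has 2 consonants (> 1) → not permitted
/rwunt/ — violates constraint 5: syllable 1 coda /nt/ has 2 consonants (> 1) → not permitted
/drot/ — σ1 onset /dr/ (1→4 rises), coda /t/ ok → permitted
/gow/ — violates constraint 3: syllable 1 coda contains /w/ → not permitted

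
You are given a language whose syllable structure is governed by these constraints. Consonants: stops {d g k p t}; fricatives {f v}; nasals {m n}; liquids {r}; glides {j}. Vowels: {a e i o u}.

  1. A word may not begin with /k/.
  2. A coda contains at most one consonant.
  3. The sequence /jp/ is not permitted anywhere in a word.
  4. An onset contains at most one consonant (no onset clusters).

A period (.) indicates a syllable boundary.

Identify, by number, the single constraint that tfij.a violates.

4

tfij.a: syllable 1 onset /tf/ has 2 consonants (> 1).
This is a violation of constraint 4: "An onset contains at most one consonant (no onset clusters)."
The remaining constraints (1, 2, 3) are satisfied.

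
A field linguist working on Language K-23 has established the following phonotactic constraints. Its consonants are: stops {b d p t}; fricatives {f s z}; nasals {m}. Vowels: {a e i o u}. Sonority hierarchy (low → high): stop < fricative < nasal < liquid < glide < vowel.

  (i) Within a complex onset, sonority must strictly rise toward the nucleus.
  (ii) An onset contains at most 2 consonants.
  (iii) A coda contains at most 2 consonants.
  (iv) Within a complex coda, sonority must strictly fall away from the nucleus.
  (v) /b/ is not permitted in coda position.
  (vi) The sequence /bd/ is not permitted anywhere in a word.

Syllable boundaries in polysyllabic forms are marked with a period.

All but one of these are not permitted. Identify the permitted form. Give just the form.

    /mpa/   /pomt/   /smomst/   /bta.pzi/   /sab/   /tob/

/mpa/ — violates constraint (i): syllable 1 onset /mp/: /m/ (nasal, 3) → /p/ (stop, 1) does not rise → not permitted
/pomt/ — σ1 onset /p/, coda /mt/ (3→1 falls) ok → permitted
/smomst/ — violates constraint (iii): syllable 1 coda /mst/ has 3 consonants (> 2) → not permitted
/bta.pzi/ — violates constraint (i): syllable 1 onset /bt/: /b/ (stop, 1) → /t/ (stop, 1) does not rise → not permitted
/sab/ — violates constraint (v): syllable 1 coda contains /b/ → not permitted
/tob/ — violates constraint (v): syllable 1 coda contains /b/ → not permitted

/pomt/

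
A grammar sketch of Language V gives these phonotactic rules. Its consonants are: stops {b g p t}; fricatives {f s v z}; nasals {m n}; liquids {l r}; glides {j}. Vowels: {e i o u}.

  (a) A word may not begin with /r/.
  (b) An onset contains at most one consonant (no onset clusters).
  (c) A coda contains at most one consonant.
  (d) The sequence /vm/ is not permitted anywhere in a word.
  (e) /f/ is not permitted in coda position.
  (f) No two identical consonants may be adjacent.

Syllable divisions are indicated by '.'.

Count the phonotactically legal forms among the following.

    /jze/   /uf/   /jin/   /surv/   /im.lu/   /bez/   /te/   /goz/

5

/jze/ — violates constraint (b): syllable 1 onset /jz/ has 2 consonants (> 1) → phonotactically illegal
/uf/ — violates constraint (e): syllable 1 coda contains /f/ → phonotactically illegal
/jin/ — σ1 onset /j/, coda /n/ ok → phonotactically legal
/surv/ — violates constraint (c): syllable 1 coda /rv/ has 2 consonants (> 1) → phonotactically illegal
/im.lu/ — σ1 onset /∅/, coda /m/ ok; σ2 onset /l/, coda /∅/ ok → phonotactically legal
/bez/ — σ1 onset /b/, coda /z/ ok → phonotactically legal
/te/ — σ1 onset /t/, coda /∅/ ok → phonotactically legal
/goz/ — σ1 onset /g/, coda /z/ ok → phonotactically legal
Phonotactically legal: /jin/, /im.lu/, /bez/, /te/, /goz/ → 5.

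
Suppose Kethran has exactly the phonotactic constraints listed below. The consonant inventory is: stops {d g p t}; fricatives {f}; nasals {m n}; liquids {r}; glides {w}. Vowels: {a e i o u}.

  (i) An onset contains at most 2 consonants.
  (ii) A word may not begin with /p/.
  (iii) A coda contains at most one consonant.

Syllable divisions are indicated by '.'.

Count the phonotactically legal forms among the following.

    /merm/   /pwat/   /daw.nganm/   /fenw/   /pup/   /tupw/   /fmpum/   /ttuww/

/merm/ — violates constraint (iii): syllable 1 coda /rm/ has 2 consonants (> 1) → phonotactically illegal
/pwat/ — violates constraint (ii): word begins with /p/ → phonotactically illegal
/daw.nganm/ — violates constraint (iii): syllable 2 coda /nm/ has 2 consonants (> 1) → phonotactically illegal
/fenw/ — violates constraint (iii): syllable 1 coda /nw/ has 2 consonants (> 1) → phonotactically illegal
/pup/ — violates constraint (ii): word begins with /p/ → phonotactically illegal
/tupw/ — violates constraint (iii): syllable 1 coda /pw/ has 2 consonants (> 1) → phonotactically illegal
/fmpum/ — violates constraint (i): syllable 1 onset /fmp/ has 3 consonants (> 2) → phonotactically illegal
/ttuww/ — violates constraint (iii): syllable 1 coda /ww/ has 2 consonants (> 1) → phonotactically illegal
No form is phonotactically legal → 0.

0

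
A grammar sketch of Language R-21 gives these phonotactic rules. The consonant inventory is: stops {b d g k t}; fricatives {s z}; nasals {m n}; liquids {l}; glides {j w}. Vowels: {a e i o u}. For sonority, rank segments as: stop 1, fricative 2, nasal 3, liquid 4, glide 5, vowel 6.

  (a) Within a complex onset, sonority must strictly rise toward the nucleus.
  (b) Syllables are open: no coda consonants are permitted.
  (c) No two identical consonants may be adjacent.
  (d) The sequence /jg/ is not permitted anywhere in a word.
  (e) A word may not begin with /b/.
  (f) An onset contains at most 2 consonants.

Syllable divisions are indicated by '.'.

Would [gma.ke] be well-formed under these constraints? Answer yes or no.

yes

[gma.ke] — σ1 onset /gm/ (1→3 rises), coda /∅/ ok; σ2 onset /k/, coda /∅/ ok → well-formed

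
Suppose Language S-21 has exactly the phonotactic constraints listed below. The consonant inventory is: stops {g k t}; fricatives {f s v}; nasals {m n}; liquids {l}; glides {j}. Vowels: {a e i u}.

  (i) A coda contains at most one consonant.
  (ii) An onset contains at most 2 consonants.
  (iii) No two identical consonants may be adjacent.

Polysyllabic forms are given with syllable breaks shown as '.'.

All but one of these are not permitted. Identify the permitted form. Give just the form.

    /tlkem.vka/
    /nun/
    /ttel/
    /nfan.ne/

/tlkem.vka/ — violates constraint (ii): syllable 1 onset /tlk/ has 3 consonants (> 2) → not permitted
/nun/ — σ1 onset /n/, coda /n/ ok → permitted
/ttel/ — violates constraint (iii): adjacent identical consonants /tt/ → not permitted
/nfan.ne/ — violates constraint (iii): adjacent identical consonants /nn/ → not permitted

/nun/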